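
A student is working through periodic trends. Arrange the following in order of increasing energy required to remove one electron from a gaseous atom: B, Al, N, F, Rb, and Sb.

Rb, Al, B, Sb, N, F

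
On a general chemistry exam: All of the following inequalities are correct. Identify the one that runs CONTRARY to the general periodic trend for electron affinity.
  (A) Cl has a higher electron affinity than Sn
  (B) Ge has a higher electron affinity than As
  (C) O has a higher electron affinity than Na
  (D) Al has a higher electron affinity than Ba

(B)

The general trend: electron affinity increases across a period and decreases down a group.
(A) Cl (period 3, group 17) vs Sn (period 5, group 14): the stated order agrees with the simple trend.
(B) Ge (period 4, group 14) vs As (period 4, group 15): the stated order contradicts the simple trend.
(C) O (period 2, group 16) vs Na (period 3, group 1): the stated order agrees with the simple trend.
(D) Al (period 3, group 13) vs Ba (period 6, group 2): the stated order agrees with the simple trend.
The exception is (B): adding an electron to As's half-filled 4p³ is unfavourable, so Ge (4p²) has the more exothermic EA.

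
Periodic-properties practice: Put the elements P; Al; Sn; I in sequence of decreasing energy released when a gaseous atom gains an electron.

Al is in period 3, group 13; P is in period 3, group 15; Sn is in period 5, group 14; I is in period 5, group 17.
Atoms with high Z_eff and room in the valence shell (especially the halogens) have the most exothermic electron affinities.
Neither a single period nor a single group — weigh both effects.
P > Al: P lies to the right of Al in period 3, so the across-period effect alone puts P higher.
Sn > P: this pair runs against the simple trend — see the exception note.
I > Sn: I lies to the right of Sn in period 5, so the across-period effect alone puts I higher.
Note the exception: Sn has a higher electron affinity than P, contrary to the simple trend — adding an electron to P's half-filled np³ subshell costs electron-pairing energy.
For reference (kJ/mol): Al 42, P 72, Sn 107, I 295.
So from highest to lowest: I > Sn > P > Al.

I, Sn, P, Al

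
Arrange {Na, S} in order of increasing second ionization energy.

S < Na

After 1 electron has been removed, what remains? Na⁺ is the bare [Ne] core; S⁺ still has 5 valence electrons.
Core electrons are held far more tightly than valence electrons, so Na tops the IE_2 order.
The numbers (kJ/mol): Na 4562, S 2252.
Putting it together, IE_2: S < Na.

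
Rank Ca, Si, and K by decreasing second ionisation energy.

K, Si, Ca

IE_2 is the cost of taking one more electron from the +1 cation: Ca⁺ still has 1 valence electron; Si⁺ still has 3 valence electrons; K⁺ is the bare [Ar] core.
Core electrons are held far more tightly than valence electrons, so K tops the IE_2 order.
Valence configurations: Ca⁺ [Ar]4s¹, Si⁺ [Ne]3s²3p¹.
Approximate IE_2 values (kJ/mol): Ca 1145, Si 1577, K 3052.
Hence IE_2: Ca < Si < K.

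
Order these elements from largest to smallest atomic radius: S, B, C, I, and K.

K > I > S > B > C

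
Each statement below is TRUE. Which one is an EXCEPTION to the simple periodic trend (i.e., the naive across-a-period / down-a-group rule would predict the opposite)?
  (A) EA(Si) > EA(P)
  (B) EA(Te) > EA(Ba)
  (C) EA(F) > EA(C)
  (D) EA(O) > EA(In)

(A)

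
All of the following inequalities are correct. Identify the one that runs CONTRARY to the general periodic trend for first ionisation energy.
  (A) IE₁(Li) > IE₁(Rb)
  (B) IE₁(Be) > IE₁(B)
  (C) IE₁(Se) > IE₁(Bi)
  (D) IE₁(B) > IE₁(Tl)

(B)

The general trend: first ionisation energy increases across a period and decreases down a group.
(A) Li (period 2, group 1) vs Rb (period 5, group 1): the stated order agrees with the simple trend.
(B) Be (period 2, group 2) vs B (period 2, group 13): the stated order contradicts the simple trend.
(C) Se (period 4, group 16) vs Bi (period 6, group 15): the stated order agrees with the simple trend.
(D) B (period 2, group 13) vs Tl (period 6, group 13): the stated order agrees with the simple trend.
The exception is (B): removing B's lone 2p electron is easier than breaking Be's filled 2s².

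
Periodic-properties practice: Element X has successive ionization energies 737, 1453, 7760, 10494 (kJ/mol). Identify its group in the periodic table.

Group 2

Look for the largest jump between consecutive ionization energies: IE3/IE2 ≈ 5.3, far larger than any earlier ratio.
That jump marks the point where a core electron is being removed. So the atom has 2 valence electrons.
A main-group element with 2 valence electrons is in group 2.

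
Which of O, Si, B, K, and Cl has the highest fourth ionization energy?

IE_4 is the cost of taking one more electron from the +3 cation: O³⁺ still has 3 valence electrons; Si³⁺ still has 1 valence electron; B³⁺ is the bare [He] core; K³⁺ is already 2 electrons into the core; Cl³⁺ still has 4 valence electrons.
Usually core removal costs more than valence removal, but here the competition is close: a tightly held n=2 valence electron can cost more to remove than an n=3 core electron, so the actual values have to decide it.
Valence configurations: O³⁺ [He]2s²2p¹, Si³⁺ [Ne]3s¹, Cl³⁺ [Ne]3s²3p².
Tabulated IE_4 (kJ/mol): O 7469, Si 4356, B 25026, K 5877, Cl 5159.
Hence IE_4: Si < Cl < K < O < B.

B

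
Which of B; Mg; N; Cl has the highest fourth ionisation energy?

B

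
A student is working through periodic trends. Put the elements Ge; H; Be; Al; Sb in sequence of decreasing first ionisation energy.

H, Be, Sb, Ge, Al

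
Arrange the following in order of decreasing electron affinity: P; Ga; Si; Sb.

Si > Sb > P > Ga

Si is in period 3, group 14; P is in period 3, group 15; Ga is in period 4, group 13; Sb is in period 5, group 15.
Electron affinity generally becomes more exothermic across a period toward the halogens and less exothermic down a group.
Neither a single period nor a single group — weigh both effects.
P > Ga: both effects reinforce here, so P is clearly the higher of the two.
Sb > P: this pair runs against the simple trend — see the exception note.
Si > Sb: period and group pull opposite ways; the down-group shift dominates (134 vs 103 kJ/mol).
Note the exception: Sb has a higher electron affinity than P, contrary to the simple trend — both are half-filled np³, but the pairing/repulsion penalty for the added electron shrinks as the p orbitals become larger and more diffuse down the group, and for Sb that outweighs the weaker nuclear attraction.
Note the exception: Si has a higher electron affinity than P, contrary to the simple trend — adding an electron to P's half-filled 3p³ is unfavourable, so Si (3p²) has the more exothermic EA.
For reference (kJ/mol): Si 134, P 72, Ga 29, Sb 103.
So from highest to lowest: Si > Sb > P > Ga.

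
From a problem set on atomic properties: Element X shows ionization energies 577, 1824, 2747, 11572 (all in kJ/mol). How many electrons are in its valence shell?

3

Look for the largest jump between consecutive ionization energies: IE4/IE3 ≈ 4.2, far larger than any earlier ratio.
That jump marks the point where a core electron is being removed. So the atom has 3 valence electrons.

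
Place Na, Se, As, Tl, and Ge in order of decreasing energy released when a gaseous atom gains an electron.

Se > Ge > As > Na > Tl

Na is in period 3, group 1; Ge is in period 4, group 14; As is in period 4, group 15; Se is in period 4, group 16; Tl is in period 6, group 13.
Atoms with high Z_eff and room in the valence shell (especially the halogens) have the most exothermic electron affinities.
Neither a single period nor a single group — weigh both effects.
Na > Tl: period and group pull opposite ways; the down-group shift dominates (53 vs 19 kJ/mol).
As > Na: period and group pull opposite ways; the across-period shift dominates (78 vs 53 kJ/mol).
Ge > As: this pair runs against the simple trend — see the exception note.
Se > Ge: Se lies to the right of Ge in period 4, so the across-period effect alone puts Se higher.
Note the exception: Ge has a higher electron affinity than As, contrary to the simple trend — adding an electron to As's half-filled 4p³ is unfavourable, so Ge (4p²) has the more exothermic EA.
Approximate values (kJ/mol): Na 53, Ge 119, As 78, Se 195, Tl 19.
So from highest to lowest: Se > Ge > As > Na > Tl.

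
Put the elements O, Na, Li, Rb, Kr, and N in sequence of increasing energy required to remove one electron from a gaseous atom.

Li is in period 2, group 1; N is in period 2, group 15; O is in period 2, group 16; Na is in period 3, group 1; Kr is in period 4, group 18; Rb is in period 5, group 1.
First ionization energy rises across a period (greater Z_eff holds electrons more tightly) and falls down a group (valence electrons are farther from the nucleus).
Neither a single period nor a single group — weigh both effects.
Na > Rb: they share group 1; the group trend gives Na the larger value.
Li > Na: Li sits above Na in group 1, so the down-group effect alone puts Li higher.
O > Li: O lies to the right of Li in period 2, so the across-period effect alone puts O higher.
Kr > O: the two effects oppose for this pair; the across-period effect wins (1351 vs 1314 kJ/mol).
N > Kr: period and group pull opposite ways; the down-group shift dominates (1402 vs 1351 kJ/mol).
Note the exception: N has a higher first ionization energy than O, contrary to the simple trend — pairing an electron in O's 2p⁴ costs repulsion energy, so O ionizes more easily than half-filled N (2p³).
Tabulated first ionization energy (kJ/mol): Li 520, N 1402, O 1314, Na 496, Kr 1351, Rb 403.
So from lowest to highest: Rb < Na < Li < O < Kr < N.

Rb < Na < Li < O < Kr < N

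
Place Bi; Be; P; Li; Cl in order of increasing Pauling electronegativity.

Li, Be, Bi, P, Cl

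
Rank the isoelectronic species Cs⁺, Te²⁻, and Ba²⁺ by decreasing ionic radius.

Te²⁻ > Cs⁺ > Ba²⁺

All of these have 54 electrons, so size is governed by nuclear charge alone: the more protons, the stronger the pull on the same electron cloud, and the smaller the ion.
Nuclear charges: Ba²⁺ (Z=56), Cs⁺ (Z=55), Te²⁻ (Z=52).
Largest to smallest: Te²⁻ > Cs⁺ > Ba²⁺.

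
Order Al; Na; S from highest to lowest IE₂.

Na > S > Al

The second ionization energy removes an electron from the +1 ion. For each element: Al⁺ still has 2 valence electrons; Na⁺ is the bare [Ne] core; S⁺ still has 5 valence electrons.
Core electrons are held far more tightly than valence electrons, so Na tops the IE_2 order.
Valence configurations: Al⁺ [Ne]3s², S⁺ [Ne]3s²3p³.
The numbers (kJ/mol): Al 1817, Na 4562, S 2252.
Overall IE_2 order: Al < S < Na.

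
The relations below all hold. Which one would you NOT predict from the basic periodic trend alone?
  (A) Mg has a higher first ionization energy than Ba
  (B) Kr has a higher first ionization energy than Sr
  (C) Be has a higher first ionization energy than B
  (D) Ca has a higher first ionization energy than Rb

The general trend: first ionization energy increases across a period and decreases down a group.
(A) Mg (period 3, group 2) vs Ba (period 6, group 2): the stated order agrees with the simple trend.
(B) Kr (period 4, group 18) vs Sr (period 5, group 2): the stated order agrees with the simple trend.
(C) Be (period 2, group 2) vs B (period 2, group 13): the stated order contradicts the simple trend.
(D) Ca (period 4, group 2) vs Rb (period 5, group 1): the stated order agrees with the simple trend.
The exception is (C): removing B's lone 2p electron is easier than breaking Be's filled 2s².

(C)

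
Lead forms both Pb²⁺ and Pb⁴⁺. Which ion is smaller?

Pb⁴⁺

Both ions have Z = 82 protons, but Pb⁴⁺ has lost more electrons, so its remaining electrons feel a larger effective nuclear charge per electron and are pulled in more tightly.
Higher positive charge → smaller ion, so Pb²⁺ > Pb⁴⁺.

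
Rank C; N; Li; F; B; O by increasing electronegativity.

Li, B, C, N, O, F

Smaller atoms with higher effective nuclear charge are more electronegative.
All lie in period 2, so electronegativity increases left to right.
So from lowest to highest: Li < B < C < N < O < F.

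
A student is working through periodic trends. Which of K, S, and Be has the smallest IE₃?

IE_3 is the cost of taking one more electron from the +2 cation: K²⁺ is already 1 electron into the core; S²⁺ still has 4 valence electrons; Be²⁺ is the bare [He] core.
Core electrons are held far more tightly than valence electrons, so K and Be top the IE_3 order.
Tabulated IE_3 (kJ/mol): K 4420, S 3357, Be 14849.
Putting it together, IE_3: S < K < Be.

S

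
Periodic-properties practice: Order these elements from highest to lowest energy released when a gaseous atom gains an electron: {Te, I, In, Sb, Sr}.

Sr is in period 5, group 2; In is in period 5, group 13; Sb is in period 5, group 15; Te is in period 5, group 16; I is in period 5, group 17.
Adding an electron releases more energy for atoms nearer the top right (short of the noble gases).
All lie in period 5, so electron affinity increases left to right.
So from highest to lowest: I > Te > Sb > In > Sr.

I, Te, Sb, In, Sr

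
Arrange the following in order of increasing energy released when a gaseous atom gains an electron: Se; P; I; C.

Atoms with high Z_eff and room in the valence shell (especially the halogens) have the most exothermic electron affinities.
A diagonal step moves right (one effect) and down (the opposite effect) at once.
C > P: period and group pull opposite ways; the down-group shift dominates (122 vs 72 kJ/mol).
Se > C: the two effects oppose for this pair; the across-period effect wins (195 vs 122 kJ/mol).
I > Se: the two effects oppose for this pair; the across-period effect wins (295 vs 195 kJ/mol).
For reference (kJ/mol): C 122, P 72, Se 195, I 295.
So from lowest to highest: P < C < Se < I.

P < C < Se < I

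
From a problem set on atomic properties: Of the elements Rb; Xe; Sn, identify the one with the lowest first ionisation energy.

Rb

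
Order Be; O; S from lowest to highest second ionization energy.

The second ionization energy removes an electron from the +1 ion. For each element: Be⁺ still has 1 valence electron; O⁺ still has 5 valence electrons; S⁺ still has 5 valence electrons.
All are still removing valence electrons, so compare the +1 ions as you would atoms: IE_2 generally rises across a period (higher Z_eff) and falls down a group (larger shell), subject to the usual subshell exceptions.
Valence configurations: Be⁺ [He]2s¹, O⁺ [He]2s²2p³, S⁺ [Ne]3s²3p³.
The numbers (kJ/mol): Be 1757, O 3388, S 2252.
So the second ionization energies run Be < S < O.

Be < S < O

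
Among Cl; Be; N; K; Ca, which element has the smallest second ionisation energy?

Ca

The second ionization energy removes an electron from the +1 ion. For each element: Cl⁺ still has 6 valence electrons; Be⁺ still has 1 valence electron; N⁺ still has 4 valence electrons; K⁺ is the bare [Ar] core; Ca⁺ still has 1 valence electron.
Core electrons are held far more tightly than valence electrons, so K tops the IE_2 order.
Valence configurations: Cl⁺ [Ne]3s²3p⁴, Be⁺ [He]2s¹, N⁺ [He]2s²2p², Ca⁺ [Ar]4s¹.
The numbers (kJ/mol): Cl 2298, Be 1757, N 2856, K 3052, Ca 1145.
Hence IE_2: Ca < Be < Cl < N < K.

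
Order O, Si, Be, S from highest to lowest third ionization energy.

After 2 electrons have been removed, what remains? O²⁺ still has 4 valence electrons; Si²⁺ still has 2 valence electrons; Be²⁺ is the bare [He] core; S²⁺ still has 4 valence electrons.
Core electrons are held far more tightly than valence electrons, so Be tops the IE_3 order.
Valence configurations: O²⁺ [He]2s²2p², Si²⁺ [Ne]3s², S²⁺ [Ne]3s²3p².
Tabulated IE_3 (kJ/mol): O 5300, Si 3232, Be 14849, S 3357.
Hence IE_3: Si < S < O < Be.

Be > O > S > Si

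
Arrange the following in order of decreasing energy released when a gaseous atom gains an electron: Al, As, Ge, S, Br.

Br > S > Ge > As > Al

Adding an electron releases more energy for atoms nearer the top right (short of the noble gases).
Here both period and group differ, so the two effects have to be weighed against each other.
As > Al: the two effects oppose for this pair; the across-period effect wins (78 vs 42 kJ/mol).
Ge > As: this pair runs against the simple trend — see the exception note.
S > Ge: both effects reinforce here, so S is clearly the higher of the two.
Br > S: period and group pull opposite ways; the across-period shift dominates (325 vs 200 kJ/mol).
Note the exception: Ge has a higher electron affinity than As, contrary to the simple trend — adding an electron to As's half-filled 4p³ is unfavourable, so Ge (4p²) has the more exothermic EA.
Tabulated electron affinity (kJ/mol): Al 42, S 200, Ge 119, As 78, Br 325.
So from highest to lowest: Br > S > Ge > As > Al.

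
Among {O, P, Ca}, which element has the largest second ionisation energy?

O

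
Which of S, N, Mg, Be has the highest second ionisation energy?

Consider each +1 ion: S⁺ still has 5 valence electrons; N⁺ still has 4 valence electrons; Mg⁺ still has 1 valence electron; Be⁺ still has 1 valence electron.
All are still removing valence electrons, so compare the +1 ions as you would atoms: IE_2 generally rises across a period (higher Z_eff) and falls down a group (larger shell), subject to the usual subshell exceptions.
Valence configurations: S⁺ [Ne]3s²3p³, N⁺ [He]2s²2p², Mg⁺ [Ne]3s¹, Be⁺ [He]2s¹.
Tabulated IE_2 (kJ/mol): S 2252, N 2856, Mg 1451, Be 1757.
Putting it together, IE_2: Mg < Be < S < N.

N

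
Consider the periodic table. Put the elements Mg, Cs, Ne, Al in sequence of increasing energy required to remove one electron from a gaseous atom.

Cs, Al, Mg, Ne

Ne is in period 2, group 18; Mg is in period 3, group 2; Al is in period 3, group 13; Cs is in period 6, group 1.
IE₁ increases left→right with effective nuclear charge and decreases top→bottom as the valence shell moves farther out.
Neither a single period nor a single group — weigh both effects.
Al > Cs: relative to Cs, both the across-period and down-group shifts push Al's first ionization energy up.
Mg > Al: this pair runs against the simple trend — see the exception note.
Ne > Mg: relative to Mg, both the across-period and down-group shifts push Ne's first ionization energy up.
Note the exception: Mg has a higher first ionization energy than Al, contrary to the simple trend — Al's single 3p electron is easier to remove than one from Mg's filled 3s².
For reference (kJ/mol): Ne 2081, Mg 738, Al 578, Cs 376.
So from lowest to highest: Cs < Al < Mg < Ne.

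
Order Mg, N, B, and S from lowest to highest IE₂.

Mg < S < B < N

After 1 electron has been removed, what remains? Mg⁺ still has 1 valence electron; N⁺ still has 4 valence electrons; B⁺ still has 2 valence electrons; S⁺ still has 5 valence electrons.
All are still removing valence electrons, so compare the +1 ions as you would atoms: IE_2 generally rises across a period (higher Z_eff) and falls down a group (larger shell), subject to the usual subshell exceptions.
Valence configurations: Mg⁺ [Ne]3s¹, N⁺ [He]2s²2p², B⁺ [He]2s², S⁺ [Ne]3s²3p³.
Tabulated IE_2 (kJ/mol): Mg 1451, N 2856, B 2427, S 2252.
Overall IE_2 order: Mg < S < B < N.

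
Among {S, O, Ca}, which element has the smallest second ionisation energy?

Ca

The second ionization energy removes an electron from the +1 ion. For each element: S⁺ still has 5 valence electrons; O⁺ still has 5 valence electrons; Ca⁺ still has 1 valence electron.
All are still removing valence electrons, so compare the +1 ions as you would atoms: IE_2 generally rises across a period (higher Z_eff) and falls down a group (larger shell), subject to the usual subshell exceptions.
Valence configurations: S⁺ [Ne]3s²3p³, O⁺ [He]2s²2p³, Ca⁺ [Ar]4s¹.
Approximate IE_2 values (kJ/mol): S 2252, O 3388, Ca 1145.
Putting it together, IE_2: Ca < S < O.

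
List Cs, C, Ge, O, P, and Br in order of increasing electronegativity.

Cs < Ge < P < C < Br < O

EN rises left→right (higher Z_eff, smaller atoms) and falls top→bottom (larger, more shielded atoms).
Here both period and group differ, so the two effects have to be weighed against each other.
Ge > Cs: both effects reinforce here, so Ge is clearly the higher of the two.
P > Ge: relative to Ge, both the across-period and down-group shifts push P's electronegativity up.
C > P: period and group pull opposite ways; the down-group shift dominates (2.55 vs 2.19).
Br > C: the two effects oppose for this pair; the across-period effect wins (2.96 vs 2.55).
O > Br: period and group pull opposite ways; the down-group shift dominates (3.44 vs 2.96).
For reference (Pauling): C 2.55, O 3.44, P 2.19, Ge 2.01, Br 2.96, Cs 0.79.
So from lowest to highest: Cs < Ge < P < C < Br < O.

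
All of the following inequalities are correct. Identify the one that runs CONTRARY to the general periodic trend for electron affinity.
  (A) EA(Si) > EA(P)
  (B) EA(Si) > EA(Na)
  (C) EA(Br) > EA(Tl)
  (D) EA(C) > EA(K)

(A)

The general trend: electron affinity increases across a period and decreases down a group.
(A) Si (period 3, group 14) vs P (period 3, group 15): the stated order contradicts the simple trend.
(B) Si (period 3, group 14) vs Na (period 3, group 1): the stated order agrees with the simple trend.
(C) Br (period 4, group 17) vs Tl (period 6, group 13): the stated order agrees with the simple trend.
(D) C (period 2, group 14) vs K (period 4, group 1): the stated order agrees with the simple trend.
The exception is (A): adding an electron to P's half-filled 3p³ is unfavourable, so Si (3p²) has the more exothermic EA.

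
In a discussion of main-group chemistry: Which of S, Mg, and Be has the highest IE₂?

S

Consider each +1 ion: S⁺ still has 5 valence electrons; Mg⁺ still has 1 valence electron; Be⁺ still has 1 valence electron.
All are still removing valence electrons, so compare the +1 ions as you would atoms: IE_2 generally rises across a period (higher Z_eff) and falls down a group (larger shell), subject to the usual subshell exceptions.
Valence configurations: S⁺ [Ne]3s²3p³, Mg⁺ [Ne]3s¹, Be⁺ [He]2s¹.
Approximate IE_2 values (kJ/mol): S 2252, Mg 1451, Be 1757.
So the second ionization energies run Mg < Be < S.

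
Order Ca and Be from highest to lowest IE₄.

Be > Ca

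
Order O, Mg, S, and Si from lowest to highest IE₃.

Si, S, O, Mg

The third ionization energy removes an electron from the +2 ion. For each element: O²⁺ still has 4 valence electrons; Mg²⁺ is the bare [Ne] core; S²⁺ still has 4 valence electrons; Si²⁺ still has 2 valence electrons.
Core electrons are held far more tightly than valence electrons, so Mg tops the IE_3 order.
Valence configurations: O²⁺ [He]2s²2p², S²⁺ [Ne]3s²3p², Si²⁺ [Ne]3s².
Tabulated IE_3 (kJ/mol): O 5300, Mg 7733, S 3357, Si 3232.
Putting it together, IE_3: Si < S < O < Mg.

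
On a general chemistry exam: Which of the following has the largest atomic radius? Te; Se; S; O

Te

Moving right in a period, electrons are added to the same shell under a stronger nuclear pull, so atoms get smaller; moving down, a new shell is opened and atoms get larger.
All are in group 16, so atomic radius increases down the group.
The largest atomic radius among these belongs to Te.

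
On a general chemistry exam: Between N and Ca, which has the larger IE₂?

IE_2 is the cost of taking one more electron from the +1 cation: N⁺ still has 4 valence electrons; Ca⁺ still has 1 valence electron.
All are still removing valence electrons, so compare the +1 ions as you would atoms: IE_2 generally rises across a period (higher Z_eff) and falls down a group (larger shell), subject to the usual subshell exceptions.
Valence configurations: N⁺ [He]2s²2p², Ca⁺ [Ar]4s¹.
The numbers (kJ/mol): N 2856, Ca 1145.
Hence IE_2: Ca < N.

N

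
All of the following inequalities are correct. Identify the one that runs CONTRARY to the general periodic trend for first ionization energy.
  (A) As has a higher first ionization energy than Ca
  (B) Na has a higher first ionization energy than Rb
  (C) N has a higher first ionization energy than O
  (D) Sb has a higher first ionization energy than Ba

(C)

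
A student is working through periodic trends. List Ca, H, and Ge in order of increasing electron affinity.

Ca, H, Ge

Electron affinity generally becomes more exothermic across a period toward the halogens and less exothermic down a group.
Here both period and group differ, so the two effects have to be weighed against each other.
H > Ca: the two effects oppose for this pair; the down-group effect wins (73 vs 2 kJ/mol).
Ge > H: the two effects oppose for this pair; the across-period effect wins (119 vs 73 kJ/mol).
For reference (kJ/mol): H 73, Ca 2, Ge 119.
So from lowest to highest: Ca < H < Ge.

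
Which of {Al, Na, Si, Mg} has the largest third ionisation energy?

Mg

Consider each +2 ion: Al²⁺ still has 1 valence electron; Na²⁺ is already 1 electron into the core; Si²⁺ still has 2 valence electrons; Mg²⁺ is the bare [Ne] core.
Breaking into a closed-shell core is much more expensive than removing a leftover valence electron — Na and Mg have the largest IE_3 here.
Valence configurations: Al²⁺ [Ne]3s¹, Si²⁺ [Ne]3s².
Approximate IE_3 values (kJ/mol): Al 2745, Na 6910, Si 3232, Mg 7733.
Putting it together, IE_3: Al < Si < Na < Mg.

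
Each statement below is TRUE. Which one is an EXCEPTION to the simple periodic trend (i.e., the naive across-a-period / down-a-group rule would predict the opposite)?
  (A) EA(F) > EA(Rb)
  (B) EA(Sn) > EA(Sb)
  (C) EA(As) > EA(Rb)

The general trend: electron affinity increases across a period and decreases down a group.
(A) F (period 2, group 17) vs Rb (period 5, group 1): the stated order agrees with the simple trend.
(B) Sn (period 5, group 14) vs Sb (period 5, group 15): the stated order contradicts the simple trend.
(C) As (period 4, group 15) vs Rb (period 5, group 1): the stated order agrees with the simple trend.
The exception is (B): adding an electron to Sb's half-filled 5p³ is unfavourable, so Sn has the more exothermic EA.

(B)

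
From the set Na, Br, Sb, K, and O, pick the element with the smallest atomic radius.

O is in period 2, group 16; Na is in period 3, group 1; K is in period 4, group 1; Br is in period 4, group 17; Sb is in period 5, group 15.
Moving right in a period, electrons are added to the same shell under a stronger nuclear pull, so atoms get smaller; moving down, a new shell is opened and atoms get larger.
Here both period and group differ, so the two effects have to be weighed against each other.
Br > O: period and group pull opposite ways; the down-group shift dominates (114 vs 63 pm).
Sb > Br: relative to Br, both the across-period and down-group shifts push Sb's atomic radius up.
Na > Sb: period and group pull opposite ways; the across-period shift dominates (155 vs 140 pm).
K > Na: K sits below Na in group 1, so the down-group effect alone puts K larger.
Approximate values (pm): O 63, Na 155, K 196, Br 114, Sb 140.
The smallest atomic radius among these belongs to O.

O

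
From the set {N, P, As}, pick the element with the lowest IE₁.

Across a period the outer electron is held more tightly (higher IE₁); down a group it sits in a higher shell, more shielded, and comes off more easily.
All are in group 15, so first ionization energy increases up the group.
The lowest IE₁ among these belongs to As.

As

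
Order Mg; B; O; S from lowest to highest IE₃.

S < B < O < Mg

The third ionization energy removes an electron from the +2 ion. For each element: Mg²⁺ is the bare [Ne] core; B²⁺ still has 1 valence electron; O²⁺ still has 4 valence electrons; S²⁺ still has 4 valence electrons.
Core electrons are held far more tightly than valence electrons, so Mg tops the IE_3 order.
Valence configurations: B²⁺ [He]2s¹, O²⁺ [He]2s²2p², S²⁺ [Ne]3s²3p².
Tabulated IE_3 (kJ/mol): Mg 7733, B 3660, O 5300, S 3357.
Putting it together, IE_3: S < B < O < Mg.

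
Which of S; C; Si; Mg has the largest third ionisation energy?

Mg

IE_3 is the cost of taking one more electron from the +2 cation: S²⁺ still has 4 valence electrons; C²⁺ still has 2 valence electrons; Si²⁺ still has 2 valence electrons; Mg²⁺ is the bare [Ne] core.
Breaking into a closed-shell core is much more expensive than removing a leftover valence electron — Mg has the largest IE_3 here.
Valence configurations: S²⁺ [Ne]3s²3p², C²⁺ [He]2s², Si²⁺ [Ne]3s².
Tabulated IE_3 (kJ/mol): S 3357, C 4620, Si 3232, Mg 7733.
So the third ionization energies run Si < S < C < Mg.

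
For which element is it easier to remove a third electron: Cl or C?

IE_3 is the cost of taking one more electron from the +2 cation: Cl²⁺ still has 5 valence electrons; C²⁺ still has 2 valence electrons.
All are still removing valence electrons, so compare the +2 ions as you would atoms: IE_3 generally rises across a period (higher Z_eff) and falls down a group (larger shell), subject to the usual subshell exceptions.
Valence configurations: Cl²⁺ [Ne]3s²3p³, C²⁺ [He]2s².
The numbers (kJ/mol): Cl 3822, C 4620.
Hence IE_3: Cl < C.

Cl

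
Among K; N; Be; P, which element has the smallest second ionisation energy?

After 1 electron has been removed, what remains? K⁺ is the bare [Ar] core; N⁺ still has 4 valence electrons; Be⁺ still has 1 valence electron; P⁺ still has 4 valence electrons.
Breaking into a closed-shell core is much more expensive than removing a leftover valence electron — K has the largest IE_2 here.
Valence configurations: N⁺ [He]2s²2p², Be⁺ [He]2s¹, P⁺ [Ne]3s²3p².
Approximate IE_2 values (kJ/mol): K 3052, N 2856, Be 1757, P 1907.
So the second ionization energies run Be < P < N < K.

Be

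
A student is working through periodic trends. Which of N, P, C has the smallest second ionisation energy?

P

Consider each +1 ion: N⁺ still has 4 valence electrons; P⁺ still has 4 valence electrons; C⁺ still has 3 valence electrons.
All are still removing valence electrons, so compare the +1 ions as you would atoms: IE_2 generally rises across a period (higher Z_eff) and falls down a group (larger shell), subject to the usual subshell exceptions.
Valence configurations: N⁺ [He]2s²2p², P⁺ [Ne]3s²3p², C⁺ [He]2s²2p¹.
The numbers (kJ/mol): N 2856, P 1907, C 2353.
So the second ionization energies run P < C < N.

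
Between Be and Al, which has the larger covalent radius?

Al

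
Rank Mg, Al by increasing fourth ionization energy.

IE_4 is the cost of taking one more electron from the +3 cation: Mg³⁺ is already 1 electron into the core; Al³⁺ is the bare [Ne] core.
All of these are removing an electron from a noble-gas core or deeper; the smaller core (lower principal quantum number) is held far more tightly, and within a period the higher nuclear charge binds the same core more tightly.
Tabulated IE_4 (kJ/mol): Mg 10543, Al 11577.
Overall IE_4 order: Mg < Al.

Mg < Al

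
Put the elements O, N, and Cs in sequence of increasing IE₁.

Cs < O < N

N is in period 2, group 15; O is in period 2, group 16; Cs is in period 6, group 1.
IE₁ increases left→right with effective nuclear charge and decreases top→bottom as the valence shell moves farther out.
Here both period and group differ, so the two effects have to be weighed against each other.
O > Cs: relative to Cs, both the across-period and down-group shifts push O's first ionization energy up.
N > O: this pair runs against the simple trend — see the exception note.
Note the exception: N has a higher first ionization energy than O, contrary to the simple trend — pairing an electron in O's 2p⁴ costs repulsion energy, so O ionizes more easily than half-filled N (2p³).
Approximate values (kJ/mol): N 1402, O 1314, Cs 376.
So from lowest to highest: Cs < O < N.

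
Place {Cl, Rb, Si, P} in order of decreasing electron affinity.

EA tends to increase across a period and decrease down a group, though the pattern is less regular than for IE or radius.
Neither a single period nor a single group — weigh both effects.
P > Rb: both effects reinforce here, so P is clearly the higher of the two.
Si > P: this pair runs against the simple trend — see the exception note.
Cl > Si: Cl lies to the right of Si in period 3, so the across-period effect alone puts Cl higher.
Note the exception: Si has a higher electron affinity than P, contrary to the simple trend — adding an electron to P's half-filled 3p³ is unfavourable, so Si (3p²) has the more exothermic EA.
Approximate values (kJ/mol): Si 134, P 72, Cl 349, Rb 47.
So from highest to lowest: Cl > Si > P > Rb.

Cl > Si > P > Rb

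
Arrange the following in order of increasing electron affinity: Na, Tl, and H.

Electron affinity generally becomes more exothermic across a period toward the halogens and less exothermic down a group.
Neither a single period nor a single group — weigh both effects.
Na > Tl: the two effects oppose for this pair; the down-group effect wins (53 vs 19 kJ/mol).
H > Na: H sits above Na in group 1, so the down-group effect alone puts H higher.
For reference (kJ/mol): H 73, Na 53, Tl 19.
So from lowest to highest: Tl < Na < H.

Tl < Na < H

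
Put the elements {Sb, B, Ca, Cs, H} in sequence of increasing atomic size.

H < B < Sb < Ca < Cs

H is in period 1, group 1; B is in period 2, group 13; Ca is in period 4, group 2; Sb is in period 5, group 15; Cs is in period 6, group 1.
Radius decreases left→right (rising Z_eff, same n) and increases top→bottom (higher n).
These span different periods and groups, so the two trends combine.
B > H: period and group pull opposite ways; the down-group shift dominates (85 vs 32 pm).
Sb > B: the two effects oppose for this pair; the down-group effect wins (140 vs 85 pm).
Ca > Sb: period and group pull opposite ways; the across-period shift dominates (171 vs 140 pm).
Cs > Ca: relative to Ca, both the across-period and down-group shifts push Cs's atomic radius up.
For reference (pm): H 32, B 85, Ca 171, Sb 140, Cs 232.
So from smallest to largest: H < B < Sb < Ca < Cs.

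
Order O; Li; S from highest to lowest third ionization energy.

Li, O, S

IE_3 is the cost of taking one more electron from the +2 cation: O²⁺ still has 4 valence electrons; Li²⁺ is already 1 electron into the core; S²⁺ still has 4 valence electrons.
Pulling an electron out of a noble-gas core costs far more than removing a remaining valence electron, so Li sits at the high end of IE_3.
Valence configurations: O²⁺ [He]2s²2p², S²⁺ [Ne]3s²3p².
The numbers (kJ/mol): O 5300, Li 11815, S 3357.
Putting it together, IE_3: S < O < Li.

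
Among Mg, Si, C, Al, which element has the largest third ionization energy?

Mg

IE_3 is the cost of taking one more electron from the +2 cation: Mg²⁺ is the bare [Ne] core; Si²⁺ still has 2 valence electrons; C²⁺ still has 2 valence electrons; Al²⁺ still has 1 valence electron.
Pulling an electron out of a noble-gas core costs far more than removing a remaining valence electron, so Mg sits at the high end of IE_3.
Valence configurations: Si²⁺ [Ne]3s², C²⁺ [He]2s², Al²⁺ [Ne]3s¹.
The numbers (kJ/mol): Mg 7733, Si 3232, C 4620, Al 2745.
Hence IE_3: Al < Si < C < Mg.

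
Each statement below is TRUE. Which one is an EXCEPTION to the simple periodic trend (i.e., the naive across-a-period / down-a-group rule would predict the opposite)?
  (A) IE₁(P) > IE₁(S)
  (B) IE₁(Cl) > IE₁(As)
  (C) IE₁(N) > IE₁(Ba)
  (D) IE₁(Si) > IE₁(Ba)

(A)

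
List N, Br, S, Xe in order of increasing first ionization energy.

N is in period 2, group 15; S is in period 3, group 16; Br is in period 4, group 17; Xe is in period 5, group 18.
First ionization energy rises across a period (greater Z_eff holds electrons more tightly) and falls down a group (valence electrons are farther from the nucleus).
These sit on a diagonal, where the across-period and down-group effects partly cancel.
Br > S: the two effects oppose for this pair; the across-period effect wins (1140 vs 1000 kJ/mol).
Xe > Br: the two effects oppose for this pair; the across-period effect wins (1170 vs 1140 kJ/mol).
N > Xe: period and group pull opposite ways; the down-group shift dominates (1402 vs 1170 kJ/mol).
Approximate values (kJ/mol): N 1402, S 1000, Br 1140, Xe 1170.
So from lowest to highest: S < Br < Xe < N.

S < Br < Xe < N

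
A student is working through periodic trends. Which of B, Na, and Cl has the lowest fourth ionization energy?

Cl

After 3 electrons have been removed, what remains? B³⁺ is the bare [He] core; Na³⁺ is already 2 electrons into the core; Cl³⁺ still has 4 valence electrons.
Breaking into a closed-shell core is much more expensive than removing a leftover valence electron — Na and B have the largest IE_4 here.
Tabulated IE_4 (kJ/mol): B 25026, Na 9543, Cl 5159.
Putting it together, IE_4: Cl < Na < B.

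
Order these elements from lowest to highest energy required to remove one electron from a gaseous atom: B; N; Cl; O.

B, Cl, O, N

Removing the outermost electron gets harder across a period and easier down a group.
Neither a single period nor a single group — weigh both effects.
Cl > B: the two effects oppose for this pair; the across-period effect wins (1251 vs 801 kJ/mol).
O > Cl: period and group pull opposite ways; the down-group shift dominates (1314 vs 1251 kJ/mol).
N > O: this pair runs against the simple trend — see the exception note.
Note the exception: N has a higher first ionization energy than O, contrary to the simple trend — pairing an electron in O's 2p⁴ costs repulsion energy, so O ionizes more easily than half-filled N (2p³).
Approximate values (kJ/mol): B 801, N 1402, O 1314, Cl 1251.
So from lowest to highest: B < Cl < O < N.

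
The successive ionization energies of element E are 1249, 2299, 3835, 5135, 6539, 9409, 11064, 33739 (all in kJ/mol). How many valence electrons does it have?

Look for the largest jump between consecutive ionization energies: IE8/IE7 ≈ 3.0, far larger than any earlier ratio.
That jump marks the point where a core electron is being removed. So the atom has 7 valence electrons.

7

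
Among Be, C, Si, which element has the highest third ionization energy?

Be

After 2 electrons have been removed, what remains? Be²⁺ is the bare [He] core; C²⁺ still has 2 valence electrons; Si²⁺ still has 2 valence electrons.
Core electrons are held far more tightly than valence electrons, so Be tops the IE_3 order.
Valence configurations: C²⁺ [He]2s², Si²⁺ [Ne]3s².
The numbers (kJ/mol): Be 14849, C 4620, Si 3232.
Overall IE_3 order: Si < C < Be.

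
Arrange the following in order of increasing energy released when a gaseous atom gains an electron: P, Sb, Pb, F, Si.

F is in period 2, group 17; Si is in period 3, group 14; P is in period 3, group 15; Sb is in period 5, group 15; Pb is in period 6, group 14.
Atoms with high Z_eff and room in the valence shell (especially the halogens) have the most exothermic electron affinities.
These span different periods and groups, so the two trends combine.
P > Pb: relative to Pb, both the across-period and down-group shifts push P's electron affinity up.
Sb > P: this pair runs against the simple trend — see the exception note.
Si > Sb: period and group pull opposite ways; the down-group shift dominates (134 vs 103 kJ/mol).
F > Si: both effects reinforce here, so F is clearly the higher of the two.
Note the exception: Sb has a higher electron affinity than P, contrary to the simple trend — both are half-filled np³, but the pairing/repulsion penalty for the added electron shrinks as the p orbitals become larger and more diffuse down the group, and for Sb that outweighs the weaker nuclear attraction.
Note the exception: Si has a higher electron affinity than P, contrary to the simple trend — adding an electron to P's half-filled 3p³ is unfavourable, so Si (3p²) has the more exothermic EA.
For reference (kJ/mol): F 328, Si 134, P 72, Sb 103, Pb 35.
So from lowest to highest: Pb < P < Sb < Si < F.

Pb < P < Sb < Si < F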